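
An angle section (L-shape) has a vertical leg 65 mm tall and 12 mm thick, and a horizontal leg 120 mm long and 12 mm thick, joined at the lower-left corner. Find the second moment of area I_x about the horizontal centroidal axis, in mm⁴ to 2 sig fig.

Split into non-overlapping primitives; take the origin at the lower-left of the bounding box.
Vertical leg: 12 × 65, A = 780 mm², y = 32.5 mm, Ī = 274 625 mm⁴.
Horizontal leg (remainder): 108 × 12, A = 1 296 mm², y = 6 mm, Ī = 15 552 mm⁴.
Centroid: ȳ = ΣA·y / ΣA = 15.96 mm.
Transfer each piece to the horizontal centroidal axis using Ī + A·d² with d = y − 15.96:
  vertical leg: d = 16.54 mm → contributes +488 097 mm⁴
  horizontal leg (remainder): d = -9.957 mm → contributes +144 031 mm⁴
Total I = 632 128 mm⁴.

I_x ≈ 6.3 × 10⁵ mm⁴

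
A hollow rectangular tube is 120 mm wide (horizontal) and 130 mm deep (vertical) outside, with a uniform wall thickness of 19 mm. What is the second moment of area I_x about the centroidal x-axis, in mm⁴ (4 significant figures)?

I_x ≈ 1.665 × 10⁷ mm⁴

Decompose the section into non-overlapping parts with the origin at the bottom-left of its bounding rectangle.
Outer rectangle: 120 × 130, A = 15 600 mm², y = 65 mm, Ī = 21 970 000 mm⁴.
Inner void (subtracted): 82 × 92, A = 7 544 mm², y = 65 mm, Ī = 5 321 035 mm⁴.
By symmetry the centroid is at mid-height, ȳ = 65 mm.
All pieces are centred on the centroidal x-axis, so I = ΣĪ (holes subtracted) = 16 648 965 mm⁴.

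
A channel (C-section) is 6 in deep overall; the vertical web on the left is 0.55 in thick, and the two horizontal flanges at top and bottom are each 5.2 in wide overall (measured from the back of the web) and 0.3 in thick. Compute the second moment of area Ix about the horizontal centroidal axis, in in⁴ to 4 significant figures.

Split into non-overlapping primitives; take the origin at the lower-left of the bounding box.
Web: 0.55 × 6, A = 3.3 in², y = 3 in, Ī = 9.9 in⁴.
Top flange (beyond web): 4.65 × 0.3, A = 1.395 in², y = 5.85 in, Ī = 0.0104625 in⁴.
Bottom flange (beyond web): 4.65 × 0.3, A = 1.395 in², y = 0.15 in, Ī = 0.0104625 in⁴.
By symmetry the centroid is at mid-height, ȳ = 3 in.
Transfer each piece to the horizontal centroidal axis using Ī + A·d² with d = y − 3:
  web: d = 0 in → contributes +9.9 in⁴
  top flange (beyond web): d = 2.85 in → contributes +11.3414 in⁴
  bottom flange (beyond web): d = -2.85 in → contributes +11.3414 in⁴
Total I = 32.5827 in⁴.

Ix ≈ 32.58 in⁴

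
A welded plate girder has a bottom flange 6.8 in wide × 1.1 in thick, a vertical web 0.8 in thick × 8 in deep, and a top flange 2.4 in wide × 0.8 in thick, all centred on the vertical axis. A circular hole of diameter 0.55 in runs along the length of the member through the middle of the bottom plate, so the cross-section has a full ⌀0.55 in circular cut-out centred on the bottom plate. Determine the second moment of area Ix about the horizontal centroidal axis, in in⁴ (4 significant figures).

Ix ≈ 183.5 in⁴

Split into non-overlapping primitives; take the origin at the lower-left of the bounding box.
Bottom plate: 6.8 × 1.1, A = 7.48 in², y = 0.55 in, Ī = 0.754233 in⁴.
Web plate: 0.8 × 8, A = 6.4 in², y = 5.1 in, Ī = 34.1333 in⁴.
Top plate: 2.4 × 0.8, A = 1.92 in², y = 9.5 in, Ī = 0.1024 in⁴.
Hole (subtracted): ⌀0.55, A = 0.237583 in², y = 0.55 in, Ī = 0.0044918 in⁴.
Centroid: ȳ = ΣA·y / ΣA = 3.52537 in.
Transfer each piece to the horizontal centroidal axis using Ī + A·d² with d = y − 3.52537:
  bottom plate: d = -2.97537 in → contributes +66.9735 in⁴
  web plate: d = 1.57463 in → contributes +50.0018 in⁴
  top plate: d = 5.97463 in → contributes +68.639 in⁴
  hole: d = -2.97537 in → contributes −2.10778 in⁴
Total I = 183.507 in⁴.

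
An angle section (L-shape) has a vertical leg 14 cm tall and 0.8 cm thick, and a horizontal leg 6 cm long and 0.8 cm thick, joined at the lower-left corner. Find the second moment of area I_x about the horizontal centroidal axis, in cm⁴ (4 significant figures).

I_x ≈ 315.3 cm⁴

Split into non-overlapping primitives; take the origin at the lower-left of the bounding box.
Vertical leg: 0.8 × 14, A = 11.2 cm², y = 7 cm, Ī = 182.933 cm⁴.
Horizontal leg (remainder): 5.2 × 0.8, A = 4.16 cm², y = 0.4 cm, Ī = 0.221867 cm⁴.
Centroid: ȳ = ΣA·y / ΣA = 5.2125 cm.
Transfer each piece to the horizontal centroidal axis using Ī + A·d² with d = y − 5.2125:
  vertical leg: d = 1.7875 cm → contributes +218.719 cm⁴
  horizontal leg (remainder): d = -4.8125 cm → contributes +96.5681 cm⁴
Total I = 315.287 cm⁴.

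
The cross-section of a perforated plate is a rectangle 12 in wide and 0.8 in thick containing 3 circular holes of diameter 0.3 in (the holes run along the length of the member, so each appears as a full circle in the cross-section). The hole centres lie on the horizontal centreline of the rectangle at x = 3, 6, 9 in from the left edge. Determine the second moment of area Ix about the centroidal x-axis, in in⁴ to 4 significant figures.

Treat the section as a set of non-overlapping primitives; coordinates are from the bounding-box lower-left.
Plate: 12 × 0.8, A = 9.6 in², y = 0.4 in, Ī = 0.512 in⁴.
Hole 1 (subtracted): ⌀0.3, A = 0.0706858 in², y = 0.4 in, Ī = 0.000397608 in⁴.
Hole 2 (subtracted): ⌀0.3, A = 0.0706858 in², y = 0.4 in, Ī = 0.000397608 in⁴.
Hole 3 (subtracted): ⌀0.3, A = 0.0706858 in², y = 0.4 in, Ī = 0.000397608 in⁴.
By symmetry the centroid is at mid-height, ȳ = 0.4 in.
All pieces are centred on the centroidal x-axis, so I = ΣĪ (holes subtracted) = 0.510807 in⁴.

Ix ≈ 0.5108 in⁴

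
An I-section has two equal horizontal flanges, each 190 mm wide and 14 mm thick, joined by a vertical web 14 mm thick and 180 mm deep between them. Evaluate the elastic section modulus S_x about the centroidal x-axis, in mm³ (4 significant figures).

Split into non-overlapping primitives; take the origin at the lower-left of the bounding box.
Bottom flange: 190 × 14, A = 2 660 mm², y = 7 mm, Ī = 43446.7 mm⁴.
Web: 14 × 180, A = 2 520 mm², y = 104 mm, Ī = 6 804 000 mm⁴.
Top flange: 190 × 14, A = 2 660 mm², y = 201 mm, Ī = 43446.7 mm⁴.
By symmetry the centroid is at mid-height, ȳ = 104 mm.
Transfer each piece to the centroidal x-axis using Ī + A·d² with d = y − 104:
  bottom flange: d = -97 mm → contributes +25 071 387 mm⁴
  web: d = 0 mm → contributes +6 804 000 mm⁴
  top flange: d = 97 mm → contributes +25 071 387 mm⁴
Total I = 56 946 773 mm⁴.
Extreme fibre distance c = 104 mm; S = I/c = 547 565 mm³.

S_x ≈ 5.476 × 10⁵ mm³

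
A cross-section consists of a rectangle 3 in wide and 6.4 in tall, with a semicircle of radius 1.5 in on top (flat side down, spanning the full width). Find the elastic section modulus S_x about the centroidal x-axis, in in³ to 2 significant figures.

Break the section into simple shapes (no overlaps), measuring from the bottom-left corner of the bounding box.
Rectangular body: 3 × 6.4, A = 19.2 in², y = 3.2 in, Ī = 65.54 in⁴.
Semicircular cap: semicircle r = 1.5, A = 3.534 in², y = 7.037 in, Ī = 0.5556 in⁴.
Centroid: ȳ = ΣA·y / ΣA = 3.796 in.
Transfer each piece to the centroidal x-axis using Ī + A·d² with d = y − 3.796:
  rectangular body: d = -0.5964 in → contributes +72.37 in⁴
  semicircular cap: d = 3.24 in → contributes +37.66 in⁴
Total I = 110 in⁴.
Extreme fibre distance c = 4.104 in; S = I/c = 26.81 in³.

S_x ≈ 27 in³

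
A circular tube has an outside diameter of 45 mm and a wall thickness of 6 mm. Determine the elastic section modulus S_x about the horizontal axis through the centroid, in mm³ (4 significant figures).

S_x ≈ 6359 mm³

Split into non-overlapping primitives; take the origin at the lower-left of the bounding box.
Outer circle: ⌀45, A = 1590.43 mm², y = 22.5 mm, Ī = 201 289 mm⁴.
Bore (subtracted): ⌀33, A = 855.299 mm², y = 22.5 mm, Ī = 58213.8 mm⁴.
By symmetry the centroid is at mid-height, ȳ = 22.5 mm.
All pieces are centred on the horizontal axis through the centroid, so I = ΣĪ (holes subtracted) = 143 075 mm⁴.
Extreme fibre distance c = 22.5 mm; S = I/c = 6358.9 mm³.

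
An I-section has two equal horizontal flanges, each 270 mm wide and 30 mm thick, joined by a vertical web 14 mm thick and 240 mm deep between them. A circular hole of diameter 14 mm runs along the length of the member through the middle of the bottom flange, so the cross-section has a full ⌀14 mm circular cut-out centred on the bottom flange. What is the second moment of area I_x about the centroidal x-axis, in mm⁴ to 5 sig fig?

Treat the section as a set of non-overlapping primitives; coordinates are from the bounding-box lower-left.
Bottom flange: 270 × 30, A = 8 100 mm², y = 15 mm, Ī = 607 500 mm⁴.
Web: 14 × 240, A = 3 360 mm², y = 150 mm, Ī = 16 128 000 mm⁴.
Top flange: 270 × 30, A = 8 100 mm², y = 285 mm, Ī = 607 500 mm⁴.
Hole (subtracted): ⌀14, A = 153.938 mm², y = 15 mm, Ī = 1885.741 mm⁴.
Centroid: ȳ = ΣA·y / ΣA = 151.0709 mm.
Transfer each piece to the centroidal x-axis using Ī + A·d² with d = y − 151.0709:
  bottom flange: d = -136.0709 mm → contributes +150 581 312 mm⁴
  web: d = -1.070884 mm → contributes +16 131 853 mm⁴
  top flange: d = 133.9291 mm → contributes +145 897 266 mm⁴
  hole: d = -136.0709 mm → contributes −2 852 092 mm⁴
Total I = 309 758 339 mm⁴.

I_x ≈ 3.0976 × 10⁸ mm⁴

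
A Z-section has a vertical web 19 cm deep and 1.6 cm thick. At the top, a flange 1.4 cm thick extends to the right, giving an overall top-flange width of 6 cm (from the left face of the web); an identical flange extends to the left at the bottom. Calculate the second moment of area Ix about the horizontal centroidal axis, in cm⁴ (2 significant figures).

Split into non-overlapping primitives; take the origin at the lower-left of the bounding box.
Web: 1.6 × 19, A = 30.4 cm², y = 9.5 cm, Ī = 914.5 cm⁴.
Top flange (beyond web): 4.4 × 1.4, A = 6.16 cm², y = 18.3 cm, Ī = 1.006 cm⁴.
Bottom flange (beyond web): 4.4 × 1.4, A = 6.16 cm², y = 0.7 cm, Ī = 1.006 cm⁴.
Centroid: ȳ = ΣA·y / ΣA = 9.5 cm.
Transfer each piece to the horizontal centroidal axis using Ī + A·d² with d = y − 9.5:
  web: d = 0 cm → contributes +914.5 cm⁴
  top flange (beyond web): d = 8.8 cm → contributes +478 cm⁴
  bottom flange (beyond web): d = -8.8 cm → contributes +478 cm⁴
Total I = 1 871 cm⁴.

Ix ≈ 1900 cm⁴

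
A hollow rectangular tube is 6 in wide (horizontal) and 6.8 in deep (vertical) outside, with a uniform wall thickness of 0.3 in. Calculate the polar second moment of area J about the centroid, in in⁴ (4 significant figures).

Treat the section as a set of non-overlapping primitives; coordinates are from the bounding-box lower-left.
Outer rectangle: 6 × 6.8, A = 40.8 in², y = 3.4 in, Ī = 157.216 in⁴.
Inner void (subtracted): 5.4 × 6.2, A = 33.48 in², y = 3.4 in, Ī = 107.248 in⁴.
By symmetry the centroid is at mid-height, ȳ = 3.4 in.
All pieces are centred on the centroidal x-axis, so I = ΣĪ (holes subtracted) = 49.9684 in⁴.
Repeating about the centroidal y-axis gives I_y = 41.0436 in⁴.
Polar second moment: J = I_x + I_y = 91.012 in⁴.

J ≈ 91.01 in⁴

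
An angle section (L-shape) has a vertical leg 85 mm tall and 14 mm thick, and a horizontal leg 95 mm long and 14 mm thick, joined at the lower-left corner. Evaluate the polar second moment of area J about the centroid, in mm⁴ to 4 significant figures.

J ≈ 3.416 × 10⁶ mm⁴

Treat the section as a set of non-overlapping primitives; coordinates are from the bounding-box lower-left.
Vertical leg: 14 × 85, A = 1 190 mm², y = 42.5 mm, Ī = 716 479 mm⁴.
Horizontal leg (remainder): 81 × 14, A = 1 134 mm², y = 7 mm, Ī = 18 522 mm⁴.
Centroid: ȳ = ΣA·y / ΣA = 25.1777 mm.
Transfer each piece to the centroidal x-axis using Ī + A·d² with d = y − 25.1777:
  vertical leg: d = 17.3223 mm → contributes +1 073 553 mm⁴
  horizontal leg (remainder): d = -18.1777 mm → contributes +393 229 mm⁴
Total I = 1 466 781 mm⁴.
For the y-axis: x̄ = 30.1777 mm.
Repeating about the centroidal y-axis gives I_y = 1 949 571 mm⁴.
Polar second moment: J = I_x + I_y = 3 416 353 mm⁴.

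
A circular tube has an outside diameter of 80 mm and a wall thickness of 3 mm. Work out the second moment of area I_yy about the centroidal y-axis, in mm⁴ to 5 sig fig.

I_yy ≈ 5.3866 × 10⁵ mm⁴

Break the section into simple shapes (no overlaps), measuring from the bottom-left corner of the bounding box.
Outer circle: ⌀80, A = 5026.548 mm², x = 40 mm, Ī = 2 010 619 mm⁴.
Bore (subtracted): ⌀74, A = 4300.84 mm², x = 40 mm, Ī = 1 471 963 mm⁴.
By symmetry the centroid is at mid-width, x̄ = 40 mm.
All pieces are centred on the centroidal y-axis, so I = ΣĪ (holes subtracted) = 538656.7 mm⁴.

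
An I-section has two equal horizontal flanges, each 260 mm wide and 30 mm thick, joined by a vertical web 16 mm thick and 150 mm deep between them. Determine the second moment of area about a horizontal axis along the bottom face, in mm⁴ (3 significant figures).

I_base ≈ 3.30 × 10⁸ mm⁴

Break the section into simple shapes (no overlaps), measuring from the bottom-left corner of the bounding box.
Bottom flange: 260 × 30, A = 7 800 mm², y = 15 mm, Ī = 585 000 mm⁴.
Web: 16 × 150, A = 2 400 mm², y = 105 mm, Ī = 4 500 000 mm⁴.
Top flange: 260 × 30, A = 7 800 mm², y = 195 mm, Ī = 585 000 mm⁴.
Transfer each piece to the base of the section using Ī + A·d² with d = y − 0:
  bottom flange: d = 15 mm → contributes +2 340 000 mm⁴
  web: d = 105 mm → contributes +30 960 000 mm⁴
  top flange: d = 195 mm → contributes +297 180 000 mm⁴
Total I = 330 480 000 mm⁴.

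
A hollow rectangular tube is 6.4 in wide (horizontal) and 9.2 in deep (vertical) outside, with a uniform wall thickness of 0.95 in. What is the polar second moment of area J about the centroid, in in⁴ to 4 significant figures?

Split into non-overlapping primitives; take the origin at the lower-left of the bounding box.
Outer rectangle: 6.4 × 9.2, A = 58.88 in², y = 4.6 in, Ī = 415.3 in⁴.
Inner void (subtracted): 4.5 × 7.3, A = 32.85 in², y = 4.6 in, Ī = 145.881 in⁴.
By symmetry the centroid is at mid-height, ȳ = 4.6 in.
All pieces are centred on the centroidal x-axis, so I = ΣĪ (holes subtracted) = 269.419 in⁴.
Repeating about the centroidal y-axis gives I_y = 145.543 in⁴.
Polar second moment: J = I_x + I_y = 414.962 in⁴.

J ≈ 415.0 in⁴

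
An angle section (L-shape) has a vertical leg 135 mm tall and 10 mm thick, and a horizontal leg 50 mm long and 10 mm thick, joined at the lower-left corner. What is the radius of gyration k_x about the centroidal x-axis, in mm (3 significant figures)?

Split into non-overlapping primitives; take the origin at the lower-left of the bounding box.
Vertical leg: 10 × 135, A = 1 350 mm², y = 67.5 mm, Ī = 2 050 313 mm⁴.
Horizontal leg (remainder): 40 × 10, A = 400 mm², y = 5 mm, Ī = 3333.3 mm⁴.
Centroid: ȳ = ΣA·y / ΣA = 53.214 mm.
Transfer each piece to the centroidal x-axis using Ī + A·d² with d = y − 53.214:
  vertical leg: d = 14.286 mm → contributes +2 325 823 mm⁴
  horizontal leg (remainder): d = -48.214 mm → contributes +933 180 mm⁴
Total I = 3 259 003 mm⁴.
Radius of gyration: k = √(I/A) = √(3 259 003 / 1 750) = 43.154 mm.

k_x ≈ 43.2 mm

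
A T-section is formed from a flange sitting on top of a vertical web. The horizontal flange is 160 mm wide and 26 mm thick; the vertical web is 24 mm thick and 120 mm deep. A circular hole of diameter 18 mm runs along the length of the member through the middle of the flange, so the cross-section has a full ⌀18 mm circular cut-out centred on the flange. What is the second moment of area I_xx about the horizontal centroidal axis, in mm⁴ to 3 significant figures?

Break the section into simple shapes (no overlaps), measuring from the bottom-left corner of the bounding box.
Flange: 160 × 26, A = 4 160 mm², y = 133 mm, Ī = 234 347 mm⁴.
Web: 24 × 120, A = 2 880 mm², y = 60 mm, Ī = 3 456 000 mm⁴.
Hole (subtracted): ⌀18, A = 254.47 mm², y = 133 mm, Ī = 5 153 mm⁴.
Centroid: ȳ = ΣA·y / ΣA = 102.02 mm.
Transfer each piece to the horizontal centroidal axis using Ī + A·d² with d = y − 102.02:
  flange: d = 30.984 mm → contributes +4 227 871 mm⁴
  web: d = -42.016 mm → contributes +8 540 295 mm⁴
  hole: d = 30.984 mm → contributes −249 439 mm⁴
Total I = 12 518 727 mm⁴.

I_xx ≈ 1.25 × 10⁷ mm⁴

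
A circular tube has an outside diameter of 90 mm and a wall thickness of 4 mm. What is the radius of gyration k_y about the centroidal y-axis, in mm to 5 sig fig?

Break the section into simple shapes (no overlaps), measuring from the bottom-left corner of the bounding box.
Outer circle: ⌀90, A = 6361.725 mm², x = 45 mm, Ī = 3 220 623 mm⁴.
Bore (subtracted): ⌀82, A = 5281.017 mm², x = 45 mm, Ī = 2 219 347 mm⁴.
By symmetry the centroid is at mid-width, x̄ = 45 mm.
All pieces are centred on the centroidal y-axis, so I = ΣĪ (holes subtracted) = 1 001 276 mm⁴.
Radius of gyration: k = √(I/A) = √(1 001 276 / 1080.708) = 30.43846 mm.

k_y ≈ 30.438 mm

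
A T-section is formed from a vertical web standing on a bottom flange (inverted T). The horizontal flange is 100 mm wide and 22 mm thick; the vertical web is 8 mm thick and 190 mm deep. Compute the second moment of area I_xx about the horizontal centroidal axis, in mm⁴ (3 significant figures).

Split into non-overlapping primitives; take the origin at the lower-left of the bounding box.
Flange: 100 × 22, A = 2 200 mm², y = 11 mm, Ī = 88 733 mm⁴.
Web: 8 × 190, A = 1 520 mm², y = 117 mm, Ī = 4 572 667 mm⁴.
Centroid: ȳ = ΣA·y / ΣA = 54.312 mm.
Transfer each piece to the horizontal centroidal axis using Ī + A·d² with d = y − 54.312:
  flange: d = -43.312 mm → contributes +4 215 745 mm⁴
  web: d = 62.688 mm → contributes +10 545 973 mm⁴
Total I = 14 761 718 mm⁴.

I_xx ≈ 1.48 × 10⁷ mm⁴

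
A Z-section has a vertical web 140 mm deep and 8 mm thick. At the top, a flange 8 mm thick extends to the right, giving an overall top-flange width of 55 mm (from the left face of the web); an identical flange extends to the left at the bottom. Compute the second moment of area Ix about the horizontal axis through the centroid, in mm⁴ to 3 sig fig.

Ix ≈ 5.11 × 10⁶ mm⁴

Break the section into simple shapes (no overlaps), measuring from the bottom-left corner of the bounding box.
Web: 8 × 140, A = 1 120 mm², y = 70 mm, Ī = 1 829 333 mm⁴.
Top flange (beyond web): 47 × 8, A = 376 mm², y = 136 mm, Ī = 2005.3 mm⁴.
Bottom flange (beyond web): 47 × 8, A = 376 mm², y = 4 mm, Ī = 2005.3 mm⁴.
Centroid: ȳ = ΣA·y / ΣA = 70 mm.
Transfer each piece to the horizontal axis through the centroid using Ī + A·d² with d = y − 70:
  web: d = 0 mm → contributes +1 829 333 mm⁴
  top flange (beyond web): d = 66 mm → contributes +1 639 861 mm⁴
  bottom flange (beyond web): d = -66 mm → contributes +1 639 861 mm⁴
Total I = 5 109 056 mm⁴.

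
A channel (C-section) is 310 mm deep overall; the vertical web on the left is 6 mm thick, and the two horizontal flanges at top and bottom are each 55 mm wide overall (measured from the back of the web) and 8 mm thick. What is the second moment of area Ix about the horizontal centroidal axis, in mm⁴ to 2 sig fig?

Ix ≈ 3.3 × 10⁷ mm⁴

Split into non-overlapping primitives; take the origin at the lower-left of the bounding box.
Web: 6 × 310, A = 1 860 mm², y = 155 mm, Ī = 14 895 500 mm⁴.
Top flange (beyond web): 49 × 8, A = 392 mm², y = 306 mm, Ī = 2 091 mm⁴.
Bottom flange (beyond web): 49 × 8, A = 392 mm², y = 4 mm, Ī = 2 091 mm⁴.
By symmetry the centroid is at mid-height, ȳ = 155 mm.
Transfer each piece to the horizontal centroidal axis using Ī + A·d² with d = y − 155:
  web: d = 0 mm → contributes +14 895 500 mm⁴
  top flange (beyond web): d = 151 mm → contributes +8 940 083 mm⁴
  bottom flange (beyond web): d = -151 mm → contributes +8 940 083 mm⁴
Total I = 32 775 665 mm⁴.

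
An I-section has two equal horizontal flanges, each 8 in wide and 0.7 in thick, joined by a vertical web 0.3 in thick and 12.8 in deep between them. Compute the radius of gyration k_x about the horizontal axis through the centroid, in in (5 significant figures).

Split into non-overlapping primitives; take the origin at the lower-left of the bounding box.
Bottom flange: 8 × 0.7, A = 5.6 in², y = 0.35 in, Ī = 0.2286667 in⁴.
Web: 0.3 × 12.8, A = 3.84 in², y = 7.1 in, Ī = 52.4288 in⁴.
Top flange: 8 × 0.7, A = 5.6 in², y = 13.85 in, Ī = 0.2286667 in⁴.
By symmetry the centroid is at mid-height, ȳ = 7.1 in.
Transfer each piece to the horizontal axis through the centroid using Ī + A·d² with d = y − 7.1:
  bottom flange: d = -6.75 in → contributes +255.3787 in⁴
  web: d = 0 in → contributes +52.4288 in⁴
  top flange: d = 6.75 in → contributes +255.3787 in⁴
Total I = 563.1861 in⁴.
Radius of gyration: k = √(I/A) = √(563.1861 / 15.04) = 6.119304 in.

k_x ≈ 6.1193 in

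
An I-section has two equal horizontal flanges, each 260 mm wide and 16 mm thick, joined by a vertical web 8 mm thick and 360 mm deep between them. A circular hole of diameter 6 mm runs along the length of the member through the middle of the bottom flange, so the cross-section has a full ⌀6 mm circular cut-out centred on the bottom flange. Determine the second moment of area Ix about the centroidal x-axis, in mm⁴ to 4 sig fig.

Decompose the section into non-overlapping parts with the origin at the bottom-left of its bounding rectangle.
Bottom flange: 260 × 16, A = 4 160 mm², y = 8 mm, Ī = 88746.7 mm⁴.
Web: 8 × 360, A = 2 880 mm², y = 196 mm, Ī = 31 104 000 mm⁴.
Top flange: 260 × 16, A = 4 160 mm², y = 384 mm, Ī = 88746.7 mm⁴.
Hole (subtracted): ⌀6, A = 28.2743 mm², y = 8 mm, Ī = 63.6173 mm⁴.
Centroid: ȳ = ΣA·y / ΣA = 196.476 mm.
Transfer each piece to the centroidal x-axis using Ī + A·d² with d = y − 196.476:
  bottom flange: d = -188.476 mm → contributes +147 864 965 mm⁴
  web: d = -0.475806 mm → contributes +31 104 652 mm⁴
  top flange: d = 187.524 mm → contributes +146 376 492 mm⁴
  hole: d = -188.476 mm → contributes −1 004 456 mm⁴
Total I = 324 341 652 mm⁴.

Ix ≈ 3.243 × 10⁸ mm⁴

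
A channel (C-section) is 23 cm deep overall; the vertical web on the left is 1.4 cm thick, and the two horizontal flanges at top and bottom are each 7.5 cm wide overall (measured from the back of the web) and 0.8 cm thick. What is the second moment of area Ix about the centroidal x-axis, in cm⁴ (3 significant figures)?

Decompose the section into non-overlapping parts with the origin at the bottom-left of its bounding rectangle.
Web: 1.4 × 23, A = 32.2 cm², y = 11.5 cm, Ī = 1419.5 cm⁴.
Top flange (beyond web): 6.1 × 0.8, A = 4.88 cm², y = 22.6 cm, Ī = 0.26027 cm⁴.
Bottom flange (beyond web): 6.1 × 0.8, A = 4.88 cm², y = 0.4 cm, Ī = 0.26027 cm⁴.
By symmetry the centroid is at mid-height, ȳ = 11.5 cm.
Transfer each piece to the centroidal x-axis using Ī + A·d² with d = y − 11.5:
  web: d = 0 cm → contributes +1419.5 cm⁴
  top flange (beyond web): d = 11.1 cm → contributes +601.53 cm⁴
  bottom flange (beyond web): d = -11.1 cm → contributes +601.53 cm⁴
Total I = 2622.5 cm⁴.

Ix ≈ 2620 cm⁴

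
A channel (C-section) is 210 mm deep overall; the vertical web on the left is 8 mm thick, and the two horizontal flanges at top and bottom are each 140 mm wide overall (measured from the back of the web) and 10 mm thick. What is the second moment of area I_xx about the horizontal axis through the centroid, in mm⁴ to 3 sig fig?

Treat the section as a set of non-overlapping primitives; coordinates are from the bounding-box lower-left.
Web: 8 × 210, A = 1 680 mm², y = 105 mm, Ī = 6 174 000 mm⁴.
Top flange (beyond web): 132 × 10, A = 1 320 mm², y = 205 mm, Ī = 11 000 mm⁴.
Bottom flange (beyond web): 132 × 10, A = 1 320 mm², y = 5 mm, Ī = 11 000 mm⁴.
By symmetry the centroid is at mid-height, ȳ = 105 mm.
Transfer each piece to the horizontal axis through the centroid using Ī + A·d² with d = y − 105:
  web: d = 0 mm → contributes +6 174 000 mm⁴
  top flange (beyond web): d = 100 mm → contributes +13 211 000 mm⁴
  bottom flange (beyond web): d = -100 mm → contributes +13 211 000 mm⁴
Total I = 32 596 000 mm⁴.

I_xx ≈ 3.26 × 10⁷ mm⁴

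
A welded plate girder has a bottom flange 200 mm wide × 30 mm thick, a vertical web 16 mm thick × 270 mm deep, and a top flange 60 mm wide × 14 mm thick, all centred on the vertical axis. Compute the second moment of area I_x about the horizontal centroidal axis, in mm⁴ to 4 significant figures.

I_x ≈ 1.240 × 10⁸ mm⁴

Split into non-overlapping primitives; take the origin at the lower-left of the bounding box.
Bottom plate: 200 × 30, A = 6 000 mm², y = 15 mm, Ī = 450 000 mm⁴.
Web plate: 16 × 270, A = 4 320 mm², y = 165 mm, Ī = 26 244 000 mm⁴.
Top plate: 60 × 14, A = 840 mm², y = 307 mm, Ī = 13 720 mm⁴.
Centroid: ȳ = ΣA·y / ΣA = 95.043 mm.
Transfer each piece to the horizontal centroidal axis using Ī + A·d² with d = y − 95.043:
  bottom plate: d = -80.043 mm → contributes +38 891 301 mm⁴
  web plate: d = 69.957 mm → contributes +47 385 995 mm⁴
  top plate: d = 211.957 mm → contributes +37 751 363 mm⁴
Total I = 124 028 659 mm⁴.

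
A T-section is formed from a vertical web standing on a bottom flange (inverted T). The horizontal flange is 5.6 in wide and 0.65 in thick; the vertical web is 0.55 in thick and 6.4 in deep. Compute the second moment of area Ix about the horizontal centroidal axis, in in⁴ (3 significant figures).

Decompose the section into non-overlapping parts with the origin at the bottom-left of its bounding rectangle.
Flange: 5.6 × 0.65, A = 3.64 in², y = 0.325 in, Ī = 0.12816 in⁴.
Web: 0.55 × 6.4, A = 3.52 in², y = 3.85 in, Ī = 12.015 in⁴.
Centroid: ȳ = ΣA·y / ΣA = 2.058 in.
Transfer each piece to the horizontal centroidal axis using Ī + A·d² with d = y − 2.058:
  flange: d = -1.733 in → contributes +11.06 in⁴
  web: d = 1.792 in → contributes +23.319 in⁴
Total I = 34.379 in⁴.

Ix ≈ 34.4 in⁴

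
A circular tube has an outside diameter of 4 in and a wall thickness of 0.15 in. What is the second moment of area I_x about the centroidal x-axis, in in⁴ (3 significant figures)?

Break the section into simple shapes (no overlaps), measuring from the bottom-left corner of the bounding box.
Outer circle: ⌀4, A = 12.566 in², y = 2 in, Ī = 12.566 in⁴.
Bore (subtracted): ⌀3.7, A = 10.752 in², y = 2 in, Ī = 9.1998 in⁴.
By symmetry the centroid is at mid-height, ȳ = 2 in.
All pieces are centred on the centroidal x-axis, so I = ΣĪ (holes subtracted) = 3.3666 in⁴.

I_x ≈ 3.37 in⁴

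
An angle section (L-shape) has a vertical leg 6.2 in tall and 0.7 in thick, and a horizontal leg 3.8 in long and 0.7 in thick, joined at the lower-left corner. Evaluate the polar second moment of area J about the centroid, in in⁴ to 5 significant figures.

J ≈ 32.069 in⁴

Split into non-overlapping primitives; take the origin at the lower-left of the bounding box.
Vertical leg: 0.7 × 6.2, A = 4.34 in², y = 3.1 in, Ī = 13.90247 in⁴.
Horizontal leg (remainder): 3.1 × 0.7, A = 2.17 in², y = 0.35 in, Ī = 0.08860833 in⁴.
Centroid: ȳ = ΣA·y / ΣA = 2.183333 in.
Transfer each piece to the centroidal x-axis using Ī + A·d² with d = y − 2.183333:
  vertical leg: d = 0.9166667 in → contributes +17.54927 in⁴
  horizontal leg (remainder): d = -1.833333 in → contributes +7.382219 in⁴
Total I = 24.93149 in⁴.
For the y-axis: x̄ = 0.9833333 in.
Repeating about the centroidal y-axis gives I_y = 7.137492 in⁴.
Polar second moment: J = I_x + I_y = 32.06898 in⁴.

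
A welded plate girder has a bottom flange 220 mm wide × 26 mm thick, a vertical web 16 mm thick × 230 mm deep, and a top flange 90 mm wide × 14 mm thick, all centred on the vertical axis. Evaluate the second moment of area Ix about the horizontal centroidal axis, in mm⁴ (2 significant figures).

Treat the section as a set of non-overlapping primitives; coordinates are from the bounding-box lower-left.
Bottom plate: 220 × 26, A = 5 720 mm², y = 13 mm, Ī = 322 227 mm⁴.
Web plate: 16 × 230, A = 3 680 mm², y = 141 mm, Ī = 16 222 667 mm⁴.
Top plate: 90 × 14, A = 1 260 mm², y = 263 mm, Ī = 20 580 mm⁴.
Centroid: ȳ = ΣA·y / ΣA = 86.74 mm.
Transfer each piece to the horizontal centroidal axis using Ī + A·d² with d = y − 86.74:
  bottom plate: d = -73.74 mm → contributes +31 422 980 mm⁴
  web plate: d = 54.26 mm → contributes +27 058 194 mm⁴
  top plate: d = 176.3 mm → contributes +39 166 924 mm⁴
Total I = 97 648 098 mm⁴.

Ix ≈ 9.8 × 10⁷ mm⁴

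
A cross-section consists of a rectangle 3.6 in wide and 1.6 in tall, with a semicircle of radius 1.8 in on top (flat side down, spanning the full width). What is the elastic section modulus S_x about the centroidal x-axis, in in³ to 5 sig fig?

Break the section into simple shapes (no overlaps), measuring from the bottom-left corner of the bounding box.
Rectangular body: 3.6 × 1.6, A = 5.76 in², y = 0.8 in, Ī = 1.2288 in⁴.
Semicircular cap: semicircle r = 1.8, A = 5.08938 in², y = 2.363944 in, Ī = 1.152185 in⁴.
Centroid: ȳ = ΣA·y / ΣA = 1.533637 in.
Transfer each piece to the centroidal x-axis using Ī + A·d² with d = y − 1.533637:
  rectangular body: d = -0.7336368 in → contributes +4.328964 in⁴
  semicircular cap: d = 0.830307 in → contributes +4.660852 in⁴
Total I = 8.989816 in⁴.
Extreme fibre distance c = 1.866363 in; S = I/c = 4.816756 in³.

S_x ≈ 4.8168 in³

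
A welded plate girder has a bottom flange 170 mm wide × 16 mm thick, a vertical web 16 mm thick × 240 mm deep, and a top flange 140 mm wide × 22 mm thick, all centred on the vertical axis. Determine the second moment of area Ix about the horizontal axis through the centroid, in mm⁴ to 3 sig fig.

Ix ≈ 1.16 × 10⁸ mm⁴

Split into non-overlapping primitives; take the origin at the lower-left of the bounding box.
Bottom plate: 170 × 16, A = 2 720 mm², y = 8 mm, Ī = 58 027 mm⁴.
Web plate: 16 × 240, A = 3 840 mm², y = 136 mm, Ī = 18 432 000 mm⁴.
Top plate: 140 × 22, A = 3 080 mm², y = 267 mm, Ī = 124 227 mm⁴.
Centroid: ȳ = ΣA·y / ΣA = 141.74 mm.
Transfer each piece to the horizontal axis through the centroid using Ī + A·d² with d = y − 141.74:
  bottom plate: d = -133.74 mm → contributes +48 707 975 mm⁴
  web plate: d = -5.7386 mm → contributes +18 558 457 mm⁴
  top plate: d = 125.26 mm → contributes +48 450 723 mm⁴
Total I = 115 717 155 mm⁴.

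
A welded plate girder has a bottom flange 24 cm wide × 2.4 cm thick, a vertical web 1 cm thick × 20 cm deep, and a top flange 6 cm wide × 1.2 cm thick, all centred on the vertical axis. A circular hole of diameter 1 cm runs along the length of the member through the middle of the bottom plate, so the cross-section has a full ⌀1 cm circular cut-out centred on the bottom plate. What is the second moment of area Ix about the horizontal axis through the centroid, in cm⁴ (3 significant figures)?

Decompose the section into non-overlapping parts with the origin at the bottom-left of its bounding rectangle.
Bottom plate: 24 × 2.4, A = 57.6 cm², y = 1.2 cm, Ī = 27.648 cm⁴.
Web plate: 1 × 20, A = 20 cm², y = 12.4 cm, Ī = 666.67 cm⁴.
Top plate: 6 × 1.2, A = 7.2 cm², y = 23 cm, Ī = 0.864 cm⁴.
Hole (subtracted): ⌀1, A = 0.7854 cm², y = 1.2 cm, Ī = 0.049087 cm⁴.
Centroid: ȳ = ΣA·y / ΣA = 5.7344 cm.
Transfer each piece to the horizontal axis through the centroid using Ī + A·d² with d = y − 5.7344:
  bottom plate: d = -4.5344 cm → contributes +1 212 cm⁴
  web plate: d = 6.6656 cm → contributes +1555.3 cm⁴
  top plate: d = 17.266 cm → contributes +2147.2 cm⁴
  hole: d = -4.5344 cm → contributes −16.198 cm⁴
Total I = 4898.2 cm⁴.

Ix ≈ 4900 cm⁴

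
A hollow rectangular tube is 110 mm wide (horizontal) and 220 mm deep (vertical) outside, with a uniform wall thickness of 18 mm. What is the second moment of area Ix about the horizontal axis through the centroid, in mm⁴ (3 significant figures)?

Break the section into simple shapes (no overlaps), measuring from the bottom-left corner of the bounding box.
Outer rectangle: 110 × 220, A = 24 200 mm², y = 110 mm, Ī = 97 606 667 mm⁴.
Inner void (subtracted): 74 × 184, A = 13 616 mm², y = 110 mm, Ī = 38 415 275 mm⁴.
By symmetry the centroid is at mid-height, ȳ = 110 mm.
All pieces are centred on the horizontal axis through the centroid, so I = ΣĪ (holes subtracted) = 59 191 392 mm⁴.

Ix ≈ 5.92 × 10⁷ mm⁴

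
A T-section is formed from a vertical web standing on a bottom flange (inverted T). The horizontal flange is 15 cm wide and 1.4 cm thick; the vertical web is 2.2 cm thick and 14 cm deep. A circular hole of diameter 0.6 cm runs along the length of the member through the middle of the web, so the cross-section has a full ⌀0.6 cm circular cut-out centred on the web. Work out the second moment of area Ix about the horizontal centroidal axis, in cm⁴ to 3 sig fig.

Ix ≈ 1240 cm⁴

Split into non-overlapping primitives; take the origin at the lower-left of the bounding box.
Flange: 15 × 1.4, A = 21 cm², y = 0.7 cm, Ī = 3.43 cm⁴.
Web: 2.2 × 14, A = 30.8 cm², y = 8.4 cm, Ī = 503.07 cm⁴.
Hole (subtracted): ⌀0.6, A = 0.28274 cm², y = 8.4 cm, Ī = 0.0063617 cm⁴.
Centroid: ȳ = ΣA·y / ΣA = 5.2612 cm.
Transfer each piece to the horizontal centroidal axis using Ī + A·d² with d = y − 5.2612:
  flange: d = -4.5612 cm → contributes +440.33 cm⁴
  web: d = 3.1388 cm → contributes +806.5 cm⁴
  hole: d = 3.1388 cm → contributes −2.7919 cm⁴
Total I = 1 244 cm⁴.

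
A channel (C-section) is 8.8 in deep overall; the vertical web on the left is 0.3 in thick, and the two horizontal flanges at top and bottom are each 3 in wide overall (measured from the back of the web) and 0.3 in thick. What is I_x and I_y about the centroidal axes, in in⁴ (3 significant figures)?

I_x ≈ 46.3 in⁴, I_y ≈ 3.26 in⁴

Treat the section as a set of non-overlapping primitives; coordinates are from the bounding-box lower-left.
Web: 0.3 × 8.8, A = 2.64 in², y = 4.4 in, Ī = 17.037 in⁴.
Top flange (beyond web): 2.7 × 0.3, A = 0.81 in², y = 8.65 in, Ī = 0.006075 in⁴.
Bottom flange (beyond web): 2.7 × 0.3, A = 0.81 in², y = 0.15 in, Ī = 0.006075 in⁴.
By symmetry the centroid is at mid-height, ȳ = 4.4 in.
Transfer each piece to the centroidal x-axis using Ī + A·d² with d = y − 4.4:
  web: d = 0 in → contributes +17.037 in⁴
  top flange (beyond web): d = 4.25 in → contributes +14.637 in⁴
  bottom flange (beyond web): d = -4.25 in → contributes +14.637 in⁴
Total I = 46.31 in⁴.
For the y-axis: x̄ = 0.72042 in.
Repeating about the centroidal y-axis gives I_y = 3.2628 in⁴.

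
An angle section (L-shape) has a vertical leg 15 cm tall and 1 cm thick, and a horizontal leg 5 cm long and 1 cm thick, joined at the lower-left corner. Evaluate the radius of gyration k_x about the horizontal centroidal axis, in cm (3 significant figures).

k_x ≈ 4.79 cm

Decompose the section into non-overlapping parts with the origin at the bottom-left of its bounding rectangle.
Vertical leg: 1 × 15, A = 15 cm², y = 7.5 cm, Ī = 281.25 cm⁴.
Horizontal leg (remainder): 4 × 1, A = 4 cm², y = 0.5 cm, Ī = 0.33333 cm⁴.
Centroid: ȳ = ΣA·y / ΣA = 6.0263 cm.
Transfer each piece to the horizontal centroidal axis using Ī + A·d² with d = y − 6.0263:
  vertical leg: d = 1.4737 cm → contributes +313.83 cm⁴
  horizontal leg (remainder): d = -5.5263 cm → contributes +122.49 cm⁴
Total I = 436.32 cm⁴.
Radius of gyration: k = √(I/A) = √(436.32 / 19) = 4.7921 cm.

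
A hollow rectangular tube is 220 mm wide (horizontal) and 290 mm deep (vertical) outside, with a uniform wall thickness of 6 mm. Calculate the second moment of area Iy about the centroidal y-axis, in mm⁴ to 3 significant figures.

Iy ≈ 4.89 × 10⁷ mm⁴

Decompose the section into non-overlapping parts with the origin at the bottom-left of its bounding rectangle.
Outer rectangle: 220 × 290, A = 63 800 mm², x = 110 mm, Ī = 257 326 667 mm⁴.
Inner void (subtracted): 208 × 278, A = 57 824 mm², x = 110 mm, Ī = 208 474 795 mm⁴.
By symmetry the centroid is at mid-width, x̄ = 110 mm.
All pieces are centred on the centroidal y-axis, so I = ΣĪ (holes subtracted) = 48 851 872 mm⁴.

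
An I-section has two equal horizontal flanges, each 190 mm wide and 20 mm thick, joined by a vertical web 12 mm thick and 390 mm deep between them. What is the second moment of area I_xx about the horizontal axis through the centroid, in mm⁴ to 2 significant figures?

Split into non-overlapping primitives; take the origin at the lower-left of the bounding box.
Bottom flange: 190 × 20, A = 3 800 mm², y = 10 mm, Ī = 126 667 mm⁴.
Web: 12 × 390, A = 4 680 mm², y = 215 mm, Ī = 59 319 000 mm⁴.
Top flange: 190 × 20, A = 3 800 mm², y = 420 mm, Ī = 126 667 mm⁴.
By symmetry the centroid is at mid-height, ȳ = 215 mm.
Transfer each piece to the horizontal axis through the centroid using Ī + A·d² with d = y − 215:
  bottom flange: d = -205 mm → contributes +159 821 667 mm⁴
  web: d = 0 mm → contributes +59 319 000 mm⁴
  top flange: d = 205 mm → contributes +159 821 667 mm⁴
Total I = 378 962 333 mm⁴.

I_xx ≈ 3.8 × 10⁸ mm⁴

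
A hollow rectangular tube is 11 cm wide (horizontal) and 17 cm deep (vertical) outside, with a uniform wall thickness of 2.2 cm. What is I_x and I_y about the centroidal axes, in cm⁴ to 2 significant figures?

Break the section into simple shapes (no overlaps), measuring from the bottom-left corner of the bounding box.
Outer rectangle: 11 × 17, A = 187 cm², y = 8.5 cm, Ī = 4 504 cm⁴.
Inner void (subtracted): 6.6 × 12.6, A = 83.16 cm², y = 8.5 cm, Ī = 1 100 cm⁴.
By symmetry the centroid is at mid-height, ȳ = 8.5 cm.
All pieces are centred on the centroidal x-axis, so I = ΣĪ (holes subtracted) = 3 403 cm⁴.
Repeating about the centroidal y-axis gives I_y = 1 584 cm⁴.

I_x ≈ 3400 cm⁴, I_y ≈ 1600 cm⁴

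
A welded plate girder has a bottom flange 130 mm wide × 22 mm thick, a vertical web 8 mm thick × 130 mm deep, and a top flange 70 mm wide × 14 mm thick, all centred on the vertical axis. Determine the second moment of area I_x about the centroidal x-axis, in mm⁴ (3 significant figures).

I_x ≈ 1.88 × 10⁷ mm⁴

Decompose the section into non-overlapping parts with the origin at the bottom-left of its bounding rectangle.
Bottom plate: 130 × 22, A = 2 860 mm², y = 11 mm, Ī = 115 353 mm⁴.
Web plate: 8 × 130, A = 1 040 mm², y = 87 mm, Ī = 1 464 667 mm⁴.
Top plate: 70 × 14, A = 980 mm², y = 159 mm, Ī = 16 007 mm⁴.
Centroid: ȳ = ΣA·y / ΣA = 56.918 mm.
Transfer each piece to the centroidal x-axis using Ī + A·d² with d = y − 56.918:
  bottom plate: d = -45.918 mm → contributes +6 145 565 mm⁴
  web plate: d = 30.082 mm → contributes +2 405 788 mm⁴
  top plate: d = 102.08 mm → contributes +10 228 320 mm⁴
Total I = 18 779 674 mm⁴.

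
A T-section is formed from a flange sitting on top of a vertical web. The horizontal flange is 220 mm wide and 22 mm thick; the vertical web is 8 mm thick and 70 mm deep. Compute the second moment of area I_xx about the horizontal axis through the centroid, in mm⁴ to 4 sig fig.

I_xx ≈ 1.486 × 10⁶ mm⁴

Decompose the section into non-overlapping parts with the origin at the bottom-left of its bounding rectangle.
Flange: 220 × 22, A = 4 840 mm², y = 81 mm, Ī = 195 213 mm⁴.
Web: 8 × 70, A = 560 mm², y = 35 mm, Ī = 228 667 mm⁴.
Centroid: ȳ = ΣA·y / ΣA = 76.2296 mm.
Transfer each piece to the horizontal axis through the centroid using Ī + A·d² with d = y − 76.2296:
  flange: d = 4.77037 mm → contributes +305 354 mm⁴
  web: d = -41.2296 mm → contributes +1 180 601 mm⁴
Total I = 1 485 955 mm⁴.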